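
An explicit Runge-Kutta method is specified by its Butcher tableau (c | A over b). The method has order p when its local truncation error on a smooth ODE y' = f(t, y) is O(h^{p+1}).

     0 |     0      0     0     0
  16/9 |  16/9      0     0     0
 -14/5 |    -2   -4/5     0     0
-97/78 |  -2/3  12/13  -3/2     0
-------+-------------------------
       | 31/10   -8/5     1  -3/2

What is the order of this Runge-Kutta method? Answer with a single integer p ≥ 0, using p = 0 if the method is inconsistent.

b = (31/10, -8/5, 1, -3/2)
c = (0, 16/9, -14/5, -97/78)
Ac = (0, 0, -64/45, 1139/195)
Σ b_i: 31/10·1 + (-8/5)·1 + 1·1 + (-3/2)·1 = 1 ✓
b·c: (-8/5)·16/9 + 1·(-14/5) + (-3/2)·(-97/78) = -8843/2340 ≠ 1/2 ⇒ order 1.

1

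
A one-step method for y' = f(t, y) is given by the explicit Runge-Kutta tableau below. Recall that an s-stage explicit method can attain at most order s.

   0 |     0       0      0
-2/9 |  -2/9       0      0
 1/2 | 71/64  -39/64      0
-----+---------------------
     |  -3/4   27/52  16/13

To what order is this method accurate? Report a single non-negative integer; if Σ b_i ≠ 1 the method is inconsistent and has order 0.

3

b = (-3/4, 27/52, 16/13)
c = (0, -2/9, 1/2)
Ac = (0, 0, 13/96)
Σ b_i: (-3/4)·1 + 27/52·1 + 16/13·1 = 1 ✓
b·c: 27/52·(-2/9) + 16/13·1/2 = 1/2 ✓
b·c²: 27/52·4/81 + 16/13·1/4 = 1/3 ✓
b·Ac: 16/13·13/96 = 1/6 ✓; 3 stages ⇒ order 3.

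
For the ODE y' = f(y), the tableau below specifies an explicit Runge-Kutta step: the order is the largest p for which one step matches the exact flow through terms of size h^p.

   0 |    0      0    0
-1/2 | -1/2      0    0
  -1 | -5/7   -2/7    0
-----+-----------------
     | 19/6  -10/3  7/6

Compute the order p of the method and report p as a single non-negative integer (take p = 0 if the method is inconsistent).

3

b = (19/6, -10/3, 7/6)
c = (0, -1/2, -1)
Ac = (0, 0, 1/7)
Σ b_i: 19/6·1 + (-10/3)·1 + 7/6·1 = 1 ✓
b·c: (-10/3)·(-1/2) + 7/6·(-1) = 1/2 ✓
b·c²: (-10/3)·1/4 + 7/6·1 = 1/3 ✓
b·Ac: 7/6·1/7 = 1/6 ✓; 3 stages ⇒ order 3.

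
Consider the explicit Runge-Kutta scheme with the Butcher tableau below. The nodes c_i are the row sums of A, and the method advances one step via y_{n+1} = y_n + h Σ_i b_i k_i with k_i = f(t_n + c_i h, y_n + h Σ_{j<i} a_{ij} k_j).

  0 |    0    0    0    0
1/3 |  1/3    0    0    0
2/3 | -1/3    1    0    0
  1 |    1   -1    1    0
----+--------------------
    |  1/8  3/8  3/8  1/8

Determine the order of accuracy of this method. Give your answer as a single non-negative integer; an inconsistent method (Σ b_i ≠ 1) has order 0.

4

b = (1/8, 3/8, 3/8, 1/8)
c = (0, 1/3, 2/3, 1)
Ac = (0, 0, 1/3, 1/3)
Σ b_i: 1/8·1 + 3/8·1 + 3/8·1 + 1/8·1 = 1 ✓
b·c: 3/8·1/3 + 3/8·2/3 + 1/8·1 = 1/2 ✓
b·c²: 3/8·1/9 + 3/8·4/9 + 1/8·1 = 1/3 ✓
b·Ac: 3/8·1/3 + 1/8·1/3 = 1/6 ✓
b·c³: 3/8·1/27 + 3/8·8/27 + 1/8·1 = 1/4 ✓
b·(c∘Ac): 3/8·2/9 + 1/8·1/3 = 1/8 ✓
b·Ac²: 3/8·1/9 + 1/8·1/3 = 1/12 ✓
b·A²c: 1/8·1/3 = 1/24 ✓; 4 stages ⇒ order 4.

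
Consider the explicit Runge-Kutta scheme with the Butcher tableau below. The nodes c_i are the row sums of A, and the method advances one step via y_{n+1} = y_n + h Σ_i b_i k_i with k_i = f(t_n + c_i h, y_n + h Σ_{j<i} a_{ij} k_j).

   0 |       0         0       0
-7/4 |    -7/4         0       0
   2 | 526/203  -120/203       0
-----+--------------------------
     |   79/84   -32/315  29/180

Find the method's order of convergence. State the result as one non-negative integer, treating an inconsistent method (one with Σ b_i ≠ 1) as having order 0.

3

b = (79/84, -32/315, 29/180)
c = (0, -7/4, 2)
Ac = (0, 0, 30/29)
Σ b_i: 79/84·1 + (-32/315)·1 + 29/180·1 = 1 ✓
b·c: (-32/315)·(-7/4) + 29/180·2 = 1/2 ✓
b·c²: (-32/315)·49/16 + 29/180·4 = 1/3 ✓
b·Ac: 29/180·30/29 = 1/6 ✓; 3 stages ⇒ order 3.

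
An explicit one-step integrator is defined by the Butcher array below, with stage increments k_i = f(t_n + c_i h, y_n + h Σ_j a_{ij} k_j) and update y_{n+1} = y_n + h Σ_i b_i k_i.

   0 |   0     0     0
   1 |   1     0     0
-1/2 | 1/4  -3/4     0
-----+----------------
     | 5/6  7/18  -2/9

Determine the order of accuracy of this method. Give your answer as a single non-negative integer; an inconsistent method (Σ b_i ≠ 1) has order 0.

b = (5/6, 7/18, -2/9)
c = (0, 1, -1/2)
Ac = (0, 0, -3/4)
Σ b_i: 5/6·1 + 7/18·1 + (-2/9)·1 = 1 ✓
b·c: 7/18·1 + (-2/9)·(-1/2) = 1/2 ✓
b·c²: 7/18·1 + (-2/9)·1/4 = 1/3 ✓
b·Ac: (-2/9)·(-3/4) = 1/6 ✓; 3 stages ⇒ order 3.

3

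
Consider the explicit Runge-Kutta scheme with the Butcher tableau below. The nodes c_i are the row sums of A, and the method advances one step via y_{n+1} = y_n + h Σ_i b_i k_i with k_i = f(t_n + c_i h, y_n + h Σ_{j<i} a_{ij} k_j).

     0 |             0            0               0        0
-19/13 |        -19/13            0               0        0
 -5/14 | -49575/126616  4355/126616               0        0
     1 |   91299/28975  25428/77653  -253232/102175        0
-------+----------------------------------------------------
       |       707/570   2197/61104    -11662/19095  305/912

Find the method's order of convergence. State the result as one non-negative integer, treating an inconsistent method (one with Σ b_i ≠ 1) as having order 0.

b = (707/570, 2197/61104, -11662/19095, 305/912)
c = (0, -19/13, -5/14, 1)
Ac = (0, 0, -335/6664, 124/305)
Σ b_i: 707/570·1 + 2197/61104·1 + (-11662/19095)·1 + 305/912·1 = 1 ✓
b·c: 2197/61104·(-19/13) + (-11662/19095)·(-5/14) + 305/912·1 = 1/2 ✓
b·c²: 2197/61104·361/169 + (-11662/19095)·25/196 + 305/912·1 = 1/3 ✓
b·Ac: (-11662/19095)·(-335/6664) + 305/912·124/305 = 1/6 ✓
b·c³: 2197/61104·(-6859/2197) + (-11662/19095)·(-125/2744) + 305/912·1 = 1/4 ✓
b·(c∘Ac): (-11662/19095)·1675/93296 + 305/912·124/305 = 1/8 ✓
b·Ac²: (-11662/19095)·6365/86632 + 305/912·304/793 = 1/12 ✓
b·A²c: 305/912·38/305 = 1/24 ✓; 4 stages ⇒ order 4.

4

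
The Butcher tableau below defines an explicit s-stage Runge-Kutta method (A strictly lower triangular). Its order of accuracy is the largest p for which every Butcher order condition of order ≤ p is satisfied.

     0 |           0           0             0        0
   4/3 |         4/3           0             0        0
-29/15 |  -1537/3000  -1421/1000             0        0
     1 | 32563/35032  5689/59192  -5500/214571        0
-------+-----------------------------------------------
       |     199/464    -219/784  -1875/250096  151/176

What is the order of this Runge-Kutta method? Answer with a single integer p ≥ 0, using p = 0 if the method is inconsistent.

4

b = (199/464, -219/784, -1875/250096, 151/176)
c = (0, 4/3, -29/15, 1)
Ac = (0, 0, -1421/750, 161/906)
Σ b_i: 199/464·1 + (-219/784)·1 + (-1875/250096)·1 + 151/176·1 = 1 ✓
b·c: (-219/784)·4/3 + (-1875/250096)·(-29/15) + 151/176·1 = 1/2 ✓
b·c²: (-219/784)·16/9 + (-1875/250096)·841/225 + 151/176·1 = 1/3 ✓
b·Ac: (-1875/250096)·(-1421/750) + 151/176·161/906 = 1/6 ✓
b·c³: (-219/784)·64/27 + (-1875/250096)·(-24389/3375) + 151/176·1 = 1/4 ✓
b·(c∘Ac): (-1875/250096)·41209/11250 + 151/176·161/906 = 1/8 ✓
b·Ac²: (-1875/250096)·(-2842/1125) + 151/176·34/453 = 1/12 ✓
b·A²c: 151/176·22/453 = 1/24 ✓; 4 stages ⇒ order 4.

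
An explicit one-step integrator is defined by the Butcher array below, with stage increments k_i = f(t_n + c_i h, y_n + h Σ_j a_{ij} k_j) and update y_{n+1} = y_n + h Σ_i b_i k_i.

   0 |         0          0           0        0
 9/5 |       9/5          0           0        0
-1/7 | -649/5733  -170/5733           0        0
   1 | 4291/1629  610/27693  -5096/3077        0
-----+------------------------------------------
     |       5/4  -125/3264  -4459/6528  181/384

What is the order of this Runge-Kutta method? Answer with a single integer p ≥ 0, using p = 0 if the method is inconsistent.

b = (5/4, -125/3264, -4459/6528, 181/384)
c = (0, 9/5, -1/7, 1)
Ac = (0, 0, -34/637, 50/181)
Σ b_i: 5/4·1 + (-125/3264)·1 + (-4459/6528)·1 + 181/384·1 = 1 ✓
b·c: (-125/3264)·9/5 + (-4459/6528)·(-1/7) + 181/384·1 = 1/2 ✓
b·c²: (-125/3264)·81/25 + (-4459/6528)·1/49 + 181/384·1 = 1/3 ✓
b·Ac: (-4459/6528)·(-34/637) + 181/384·50/181 = 1/6 ✓
b·c³: (-125/3264)·729/125 + (-4459/6528)·(-1/343) + 181/384·1 = 1/4 ✓
b·(c∘Ac): (-4459/6528)·34/4459 + 181/384·50/181 = 1/8 ✓
b·Ac²: (-4459/6528)·(-306/3185) + 181/384·34/905 = 1/12 ✓
b·A²c: 181/384·16/181 = 1/24 ✓; 4 stages ⇒ order 4.

4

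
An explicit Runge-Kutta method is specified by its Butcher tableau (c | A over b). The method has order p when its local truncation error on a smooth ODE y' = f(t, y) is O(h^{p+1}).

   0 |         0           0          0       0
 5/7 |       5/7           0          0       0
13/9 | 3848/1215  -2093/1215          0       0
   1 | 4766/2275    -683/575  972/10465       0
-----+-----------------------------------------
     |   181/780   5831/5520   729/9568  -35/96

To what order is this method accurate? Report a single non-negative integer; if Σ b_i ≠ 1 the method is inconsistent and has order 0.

4

b = (181/780, 5831/5520, 729/9568, -35/96)
c = (0, 5/7, 13/9, 1)
Ac = (0, 0, -299/243, -5/7)
Σ b_i: 181/780·1 + 5831/5520·1 + 729/9568·1 + (-35/96)·1 = 1 ✓
b·c: 5831/5520·5/7 + 729/9568·13/9 + (-35/96)·1 = 1/2 ✓
b·c²: 5831/5520·25/49 + 729/9568·169/81 + (-35/96)·1 = 1/3 ✓
b·Ac: 729/9568·(-299/243) + (-35/96)·(-5/7) = 1/6 ✓
b·c³: 5831/5520·125/343 + 729/9568·2197/729 + (-35/96)·1 = 1/4 ✓
b·(c∘Ac): 729/9568·(-3887/2187) + (-35/96)·(-5/7) = 1/8 ✓
b·Ac²: 729/9568·(-1495/1701) + (-35/96)·(-101/245) = 1/12 ✓
b·A²c: (-35/96)·(-4/35) = 1/24 ✓; 4 stages ⇒ order 4.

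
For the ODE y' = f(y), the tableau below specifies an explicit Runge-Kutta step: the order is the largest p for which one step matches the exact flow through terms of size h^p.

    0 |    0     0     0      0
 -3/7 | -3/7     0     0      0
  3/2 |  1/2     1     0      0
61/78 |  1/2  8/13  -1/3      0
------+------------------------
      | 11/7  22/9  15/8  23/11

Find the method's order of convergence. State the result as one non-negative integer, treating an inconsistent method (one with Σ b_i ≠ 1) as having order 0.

0

b = (11/7, 22/9, 15/8, 23/11)
c = (0, -3/7, 3/2, 61/78)
Ac = (0, 0, -3/7, -139/182)
Σ b_i: 11/7·1 + 22/9·1 + 15/8·1 + 23/11·1 = 44251/5544 ≠ 1 ⇒ order 0.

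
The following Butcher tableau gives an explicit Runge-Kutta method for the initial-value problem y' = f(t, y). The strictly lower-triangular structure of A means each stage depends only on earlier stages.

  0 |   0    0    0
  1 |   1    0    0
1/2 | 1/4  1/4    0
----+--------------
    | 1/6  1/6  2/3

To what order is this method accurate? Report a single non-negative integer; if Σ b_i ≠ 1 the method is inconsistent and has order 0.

b = (1/6, 1/6, 2/3)
c = (0, 1, 1/2)
Ac = (0, 0, 1/4)
Σ b_i: 1/6·1 + 1/6·1 + 2/3·1 = 1 ✓
b·c: 1/6·1 + 2/3·1/2 = 1/2 ✓
b·c²: 1/6·1 + 2/3·1/4 = 1/3 ✓
b·Ac: 2/3·1/4 = 1/6 ✓; 3 stages ⇒ order 3.

3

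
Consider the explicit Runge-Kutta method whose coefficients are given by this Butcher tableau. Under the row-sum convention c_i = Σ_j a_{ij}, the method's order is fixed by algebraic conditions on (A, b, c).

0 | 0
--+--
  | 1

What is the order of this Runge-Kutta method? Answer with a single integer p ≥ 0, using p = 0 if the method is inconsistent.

1

b = (1)
c = (0)
Σ b_i: 1·1 = 1 ✓; 1 stage ⇒ order 1.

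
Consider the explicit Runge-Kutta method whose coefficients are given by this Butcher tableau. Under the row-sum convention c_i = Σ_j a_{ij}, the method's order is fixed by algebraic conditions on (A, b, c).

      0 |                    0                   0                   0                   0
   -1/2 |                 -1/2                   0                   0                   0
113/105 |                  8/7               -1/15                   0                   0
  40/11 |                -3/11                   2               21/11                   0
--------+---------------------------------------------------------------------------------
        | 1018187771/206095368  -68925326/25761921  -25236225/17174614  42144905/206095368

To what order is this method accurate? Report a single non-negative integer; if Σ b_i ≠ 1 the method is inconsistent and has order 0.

b = (1018187771/206095368, -68925326/25761921, -25236225/17174614, 42144905/206095368)
c = (0, -1/2, 113/105, 40/11)
Ac = (0, 0, 1/30, 58/55)
Σ b_i: 1018187771/206095368·1 + (-68925326/25761921)·1 + (-25236225/17174614)·1 + 42144905/206095368·1 = 1 ✓
b·c: (-68925326/25761921)·(-1/2) + (-25236225/17174614)·113/105 + 42144905/206095368·40/11 = 1/2 ✓
b·c²: (-68925326/25761921)·1/4 + (-25236225/17174614)·12769/11025 + 42144905/206095368·1600/121 = 1/3 ✓
b·Ac: (-25236225/17174614)·1/30 + 42144905/206095368·58/55 = 1/6 ✓
b·c³: (-68925326/25761921)·(-1/8) + (-25236225/17174614)·1442897/1157625 + 42144905/206095368·64000/1331 = 15748015149/1889207540 ≠ 1/4 ⇒ order 3.
b·(c∘Ac): (-25236225/17174614)·113/3150 + 42144905/206095368·464/121 = 75374963/103047684 ≠ 1/8
b·Ac²: (-25236225/17174614)·(-1/60) + 42144905/206095368·31313/11550 = 25054165273/43280027280 ≠ 1/12
b·A²c: 42144905/206095368·7/110 = 5363897/412190736 ≠ 1/24

3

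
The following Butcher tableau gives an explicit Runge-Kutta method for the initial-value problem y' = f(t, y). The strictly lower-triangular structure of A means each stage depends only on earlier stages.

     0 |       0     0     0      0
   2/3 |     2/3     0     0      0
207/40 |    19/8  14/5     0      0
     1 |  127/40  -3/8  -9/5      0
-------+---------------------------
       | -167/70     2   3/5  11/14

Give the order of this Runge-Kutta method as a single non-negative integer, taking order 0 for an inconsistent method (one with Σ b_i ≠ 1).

b = (-167/70, 2, 3/5, 11/14)
c = (0, 2/3, 207/40, 1)
Ac = (0, 0, 28/15, -1913/200)
Σ b_i: (-167/70)·1 + 2·1 + 3/5·1 + 11/14·1 = 1 ✓
b·c: 2·2/3 + 3/5·207/40 + 11/14·1 = 21941/4200 ≠ 1/2 ⇒ order 1.

1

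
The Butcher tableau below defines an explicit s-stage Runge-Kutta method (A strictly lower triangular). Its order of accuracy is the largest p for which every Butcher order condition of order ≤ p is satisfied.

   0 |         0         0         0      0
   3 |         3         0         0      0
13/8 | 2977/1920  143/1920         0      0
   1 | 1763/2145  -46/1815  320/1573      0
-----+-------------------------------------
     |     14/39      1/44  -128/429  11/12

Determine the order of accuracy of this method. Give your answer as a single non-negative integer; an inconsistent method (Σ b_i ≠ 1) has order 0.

b = (14/39, 1/44, -128/429, 11/12)
c = (0, 3, 13/8, 1)
Ac = (0, 0, 143/640, 14/55)
Σ b_i: 14/39·1 + 1/44·1 + (-128/429)·1 + 11/12·1 = 1 ✓
b·c: 1/44·3 + (-128/429)·13/8 + 11/12·1 = 1/2 ✓
b·c²: 1/44·9 + (-128/429)·169/64 + 11/12·1 = 1/3 ✓
b·Ac: (-128/429)·143/640 + 11/12·14/55 = 1/6 ✓
b·c³: 1/44·27 + (-128/429)·2197/512 + 11/12·1 = 1/4 ✓
b·(c∘Ac): (-128/429)·1859/5120 + 11/12·14/55 = 1/8 ✓
b·Ac²: (-128/429)·429/640 + 11/12·17/55 = 1/12 ✓
b·A²c: 11/12·1/22 = 1/24 ✓; 4 stages ⇒ order 4.

4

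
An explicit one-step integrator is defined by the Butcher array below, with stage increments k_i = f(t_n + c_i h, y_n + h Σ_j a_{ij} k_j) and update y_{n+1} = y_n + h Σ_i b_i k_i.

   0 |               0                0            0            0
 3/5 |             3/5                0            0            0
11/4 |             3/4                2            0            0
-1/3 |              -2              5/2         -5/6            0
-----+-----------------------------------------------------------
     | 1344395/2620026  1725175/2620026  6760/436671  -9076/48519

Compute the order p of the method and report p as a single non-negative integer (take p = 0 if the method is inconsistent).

b = (1344395/2620026, 1725175/2620026, 6760/436671, -9076/48519)
c = (0, 3/5, 11/4, -1/3)
Ac = (0, 0, 6/5, -19/24)
Σ b_i: 1344395/2620026·1 + 1725175/2620026·1 + 6760/436671·1 + (-9076/48519)·1 = 1 ✓
b·c: 1725175/2620026·3/5 + 6760/436671·11/4 + (-9076/48519)·(-1/3) = 1/2 ✓
b·c²: 1725175/2620026·9/25 + 6760/436671·121/16 + (-9076/48519)·1/9 = 1/3 ✓
b·Ac: 6760/436671·6/5 + (-9076/48519)·(-19/24) = 1/6 ✓
b·c³: 1725175/2620026·27/125 + 6760/436671·1331/64 + (-9076/48519)·(-1/27) = 24686221/52400520 ≠ 1/4 ⇒ order 3.
b·(c∘Ac): 6760/436671·33/10 + (-9076/48519)·19/72 = 1505/873342 ≠ 1/8
b·Ac²: 6760/436671·18/25 + (-9076/48519)·(-2593/480) = 5948413/5822280 ≠ 1/12
b·A²c: (-9076/48519)·(-1) = 9076/48519 ≠ 1/24

3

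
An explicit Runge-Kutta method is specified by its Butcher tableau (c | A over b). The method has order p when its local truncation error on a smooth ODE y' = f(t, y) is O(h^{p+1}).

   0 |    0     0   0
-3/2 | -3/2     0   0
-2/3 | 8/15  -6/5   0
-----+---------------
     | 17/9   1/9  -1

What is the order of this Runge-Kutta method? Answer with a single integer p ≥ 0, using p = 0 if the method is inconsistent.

2

b = (17/9, 1/9, -1)
c = (0, -3/2, -2/3)
Ac = (0, 0, 9/5)
Σ b_i: 17/9·1 + 1/9·1 + (-1)·1 = 1 ✓
b·c: 1/9·(-3/2) + (-1)·(-2/3) = 1/2 ✓
b·c²: 1/9·9/4 + (-1)·4/9 = -7/36 ≠ 1/3 ⇒ order 2.
b·Ac: (-1)·9/5 = -9/5 ≠ 1/6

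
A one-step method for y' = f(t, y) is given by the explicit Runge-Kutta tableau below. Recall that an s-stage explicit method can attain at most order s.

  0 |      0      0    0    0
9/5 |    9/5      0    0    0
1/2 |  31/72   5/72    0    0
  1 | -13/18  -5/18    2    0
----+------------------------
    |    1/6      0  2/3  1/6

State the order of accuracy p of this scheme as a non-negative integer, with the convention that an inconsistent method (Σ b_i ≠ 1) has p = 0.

4

b = (1/6, 0, 2/3, 1/6)
c = (0, 9/5, 1/2, 1)
Ac = (0, 0, 1/8, 1/2)
Σ b_i: 1/6·1 + 2/3·1 + 1/6·1 = 1 ✓
b·c: 2/3·1/2 + 1/6·1 = 1/2 ✓
b·c²: 2/3·1/4 + 1/6·1 = 1/3 ✓
b·Ac: 2/3·1/8 + 1/6·1/2 = 1/6 ✓
b·c³: 2/3·1/8 + 1/6·1 = 1/4 ✓
b·(c∘Ac): 2/3·1/16 + 1/6·1/2 = 1/8 ✓
b·Ac²: 2/3·9/40 + 1/6·(-2/5) = 1/12 ✓
b·A²c: 1/6·1/4 = 1/24 ✓; 4 stages ⇒ order 4.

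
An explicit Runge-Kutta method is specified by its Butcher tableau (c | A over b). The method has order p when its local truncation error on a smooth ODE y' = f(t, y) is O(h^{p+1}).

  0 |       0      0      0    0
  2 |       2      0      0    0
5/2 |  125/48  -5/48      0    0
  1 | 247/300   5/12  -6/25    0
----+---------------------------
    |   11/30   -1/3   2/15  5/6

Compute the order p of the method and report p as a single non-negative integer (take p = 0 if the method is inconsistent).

4

b = (11/30, -1/3, 2/15, 5/6)
c = (0, 2, 5/2, 1)
Ac = (0, 0, -5/24, 7/30)
Σ b_i: 11/30·1 + (-1/3)·1 + 2/15·1 + 5/6·1 = 1 ✓
b·c: (-1/3)·2 + 2/15·5/2 + 5/6·1 = 1/2 ✓
b·c²: (-1/3)·4 + 2/15·25/4 + 5/6·1 = 1/3 ✓
b·Ac: 2/15·(-5/24) + 5/6·7/30 = 1/6 ✓
b·c³: (-1/3)·8 + 2/15·125/8 + 5/6·1 = 1/4 ✓
b·(c∘Ac): 2/15·(-25/48) + 5/6·7/30 = 1/8 ✓
b·Ac²: 2/15·(-5/12) + 5/6·1/6 = 1/12 ✓
b·A²c: 5/6·1/20 = 1/24 ✓; 4 stages ⇒ order 4.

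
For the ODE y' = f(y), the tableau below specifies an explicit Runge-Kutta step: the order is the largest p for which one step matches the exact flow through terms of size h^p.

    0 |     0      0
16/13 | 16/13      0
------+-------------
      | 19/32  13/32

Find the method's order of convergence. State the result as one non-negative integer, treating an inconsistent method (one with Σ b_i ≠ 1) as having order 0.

b = (19/32, 13/32)
c = (0, 16/13)
Σ b_i: 19/32·1 + 13/32·1 = 1 ✓
b·c: 13/32·16/13 = 1/2 ✓; 2 stages ⇒ order 2.

2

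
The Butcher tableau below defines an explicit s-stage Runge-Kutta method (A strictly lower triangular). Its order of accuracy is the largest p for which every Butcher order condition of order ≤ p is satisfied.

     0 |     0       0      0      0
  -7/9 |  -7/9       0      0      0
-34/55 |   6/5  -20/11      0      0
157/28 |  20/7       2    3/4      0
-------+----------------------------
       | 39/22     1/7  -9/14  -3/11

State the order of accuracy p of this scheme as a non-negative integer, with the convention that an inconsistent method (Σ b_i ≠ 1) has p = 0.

b = (39/22, 1/7, -9/14, -3/11)
c = (0, -7/9, -34/55, 157/28)
Ac = (0, 0, 140/99, -1999/990)
Σ b_i: 39/22·1 + 1/7·1 + (-9/14)·1 + (-3/11)·1 = 1 ✓
b·c: 1/7·(-7/9) + (-9/14)·(-34/55) + (-3/11)·157/28 = -2461/1980 ≠ 1/2 ⇒ order 1.

1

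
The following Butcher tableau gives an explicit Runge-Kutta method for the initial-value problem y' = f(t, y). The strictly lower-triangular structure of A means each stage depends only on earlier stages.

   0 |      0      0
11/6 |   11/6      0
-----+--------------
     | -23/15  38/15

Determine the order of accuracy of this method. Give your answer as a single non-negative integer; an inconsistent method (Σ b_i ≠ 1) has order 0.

b = (-23/15, 38/15)
c = (0, 11/6)
Σ b_i: (-23/15)·1 + 38/15·1 = 1 ✓
b·c: 38/15·11/6 = 209/45 ≠ 1/2 ⇒ order 1.

1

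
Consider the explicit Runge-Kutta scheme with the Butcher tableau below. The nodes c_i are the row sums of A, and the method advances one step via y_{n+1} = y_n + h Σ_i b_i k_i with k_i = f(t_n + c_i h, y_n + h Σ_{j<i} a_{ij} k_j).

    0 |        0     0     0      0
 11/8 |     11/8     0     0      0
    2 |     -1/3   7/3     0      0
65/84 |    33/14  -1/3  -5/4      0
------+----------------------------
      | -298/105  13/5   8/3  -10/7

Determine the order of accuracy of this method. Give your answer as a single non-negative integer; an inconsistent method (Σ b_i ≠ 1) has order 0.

b = (-298/105, 13/5, 8/3, -10/7)
c = (0, 11/8, 2, 65/84)
Ac = (0, 0, 77/24, -71/24)
Σ b_i: (-298/105)·1 + 13/5·1 + 8/3·1 + (-10/7)·1 = 1 ✓
b·c: 13/5·11/8 + 8/3·2 + (-10/7)·65/84 = 45881/5880 ≠ 1/2 ⇒ order 1.

1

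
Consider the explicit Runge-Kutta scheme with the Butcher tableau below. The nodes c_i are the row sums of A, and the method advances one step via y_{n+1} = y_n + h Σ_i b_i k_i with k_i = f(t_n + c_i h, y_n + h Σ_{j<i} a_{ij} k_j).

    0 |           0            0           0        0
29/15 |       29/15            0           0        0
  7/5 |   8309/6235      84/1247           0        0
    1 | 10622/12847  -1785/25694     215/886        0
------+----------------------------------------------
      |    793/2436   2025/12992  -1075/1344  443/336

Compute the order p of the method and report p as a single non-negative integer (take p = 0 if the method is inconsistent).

4

b = (793/2436, 2025/12992, -1075/1344, 443/336)
c = (0, 29/15, 7/5, 1)
Ac = (0, 0, 28/215, 91/443)
Σ b_i: 793/2436·1 + 2025/12992·1 + (-1075/1344)·1 + 443/336·1 = 1 ✓
b·c: 2025/12992·29/15 + (-1075/1344)·7/5 + 443/336·1 = 1/2 ✓
b·c²: 2025/12992·841/225 + (-1075/1344)·49/25 + 443/336·1 = 1/3 ✓
b·Ac: (-1075/1344)·28/215 + 443/336·91/443 = 1/6 ✓
b·c³: 2025/12992·24389/3375 + (-1075/1344)·343/125 + 443/336·1 = 1/4 ✓
b·(c∘Ac): (-1075/1344)·196/1075 + 443/336·91/443 = 1/8 ✓
b·Ac²: (-1075/1344)·812/3225 + 443/336·287/1329 = 1/12 ✓
b·A²c: 443/336·14/443 = 1/24 ✓; 4 stages ⇒ order 4.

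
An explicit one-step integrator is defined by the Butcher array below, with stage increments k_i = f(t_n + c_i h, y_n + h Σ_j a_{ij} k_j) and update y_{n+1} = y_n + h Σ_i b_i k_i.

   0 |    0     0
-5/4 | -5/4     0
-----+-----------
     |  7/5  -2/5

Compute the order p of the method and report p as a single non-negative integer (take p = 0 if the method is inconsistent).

b = (7/5, -2/5)
c = (0, -5/4)
Σ b_i: 7/5·1 + (-2/5)·1 = 1 ✓
b·c: (-2/5)·(-5/4) = 1/2 ✓; 2 stages ⇒ order 2.

2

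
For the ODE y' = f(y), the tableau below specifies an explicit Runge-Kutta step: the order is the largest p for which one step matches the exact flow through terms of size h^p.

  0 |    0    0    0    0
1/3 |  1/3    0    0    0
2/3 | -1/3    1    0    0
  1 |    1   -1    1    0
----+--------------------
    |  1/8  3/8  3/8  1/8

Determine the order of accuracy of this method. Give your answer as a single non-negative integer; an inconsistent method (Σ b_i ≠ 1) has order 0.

4

b = (1/8, 3/8, 3/8, 1/8)
c = (0, 1/3, 2/3, 1)
Ac = (0, 0, 1/3, 1/3)
Σ b_i: 1/8·1 + 3/8·1 + 3/8·1 + 1/8·1 = 1 ✓
b·c: 3/8·1/3 + 3/8·2/3 + 1/8·1 = 1/2 ✓
b·c²: 3/8·1/9 + 3/8·4/9 + 1/8·1 = 1/3 ✓
b·Ac: 3/8·1/3 + 1/8·1/3 = 1/6 ✓
b·c³: 3/8·1/27 + 3/8·8/27 + 1/8·1 = 1/4 ✓
b·(c∘Ac): 3/8·2/9 + 1/8·1/3 = 1/8 ✓
b·Ac²: 3/8·1/9 + 1/8·1/3 = 1/12 ✓
b·A²c: 1/8·1/3 = 1/24 ✓; 4 stages ⇒ order 4.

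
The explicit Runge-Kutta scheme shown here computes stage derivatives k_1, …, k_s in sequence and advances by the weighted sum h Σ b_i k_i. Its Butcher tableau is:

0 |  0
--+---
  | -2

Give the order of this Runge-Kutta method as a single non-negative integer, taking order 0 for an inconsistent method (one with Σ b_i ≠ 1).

0

b = (-2)
c = (0)
Σ b_i: (-2)·1 = -2 ≠ 1 ⇒ order 0.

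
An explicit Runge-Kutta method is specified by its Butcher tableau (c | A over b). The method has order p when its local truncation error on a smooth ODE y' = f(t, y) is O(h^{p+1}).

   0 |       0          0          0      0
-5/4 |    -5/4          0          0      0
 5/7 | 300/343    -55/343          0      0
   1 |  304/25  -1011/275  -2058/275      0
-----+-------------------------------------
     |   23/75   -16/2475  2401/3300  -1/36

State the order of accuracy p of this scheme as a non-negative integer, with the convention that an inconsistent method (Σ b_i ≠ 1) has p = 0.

4

b = (23/75, -16/2475, 2401/3300, -1/36)
c = (0, -5/4, 5/7, 1)
Ac = (0, 0, 275/1372, -3/4)
Σ b_i: 23/75·1 + (-16/2475)·1 + 2401/3300·1 + (-1/36)·1 = 1 ✓
b·c: (-16/2475)·(-5/4) + 2401/3300·5/7 + (-1/36)·1 = 1/2 ✓
b·c²: (-16/2475)·25/16 + 2401/3300·25/49 + (-1/36)·1 = 1/3 ✓
b·Ac: 2401/3300·275/1372 + (-1/36)·(-3/4) = 1/6 ✓
b·c³: (-16/2475)·(-125/64) + 2401/3300·125/343 + (-1/36)·1 = 1/4 ✓
b·(c∘Ac): 2401/3300·1375/9604 + (-1/36)·(-3/4) = 1/8 ✓
b·Ac²: 2401/3300·(-1375/5488) + (-1/36)·(-153/16) = 1/12 ✓
b·A²c: (-1/36)·(-3/2) = 1/24 ✓; 4 stages ⇒ order 4.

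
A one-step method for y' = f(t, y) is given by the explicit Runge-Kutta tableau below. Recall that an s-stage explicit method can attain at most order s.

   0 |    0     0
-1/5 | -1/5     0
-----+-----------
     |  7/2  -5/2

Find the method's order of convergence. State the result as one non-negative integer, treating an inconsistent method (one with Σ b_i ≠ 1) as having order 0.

b = (7/2, -5/2)
c = (0, -1/5)
Σ b_i: 7/2·1 + (-5/2)·1 = 1 ✓
b·c: (-5/2)·(-1/5) = 1/2 ✓; 2 stages ⇒ order 2.

2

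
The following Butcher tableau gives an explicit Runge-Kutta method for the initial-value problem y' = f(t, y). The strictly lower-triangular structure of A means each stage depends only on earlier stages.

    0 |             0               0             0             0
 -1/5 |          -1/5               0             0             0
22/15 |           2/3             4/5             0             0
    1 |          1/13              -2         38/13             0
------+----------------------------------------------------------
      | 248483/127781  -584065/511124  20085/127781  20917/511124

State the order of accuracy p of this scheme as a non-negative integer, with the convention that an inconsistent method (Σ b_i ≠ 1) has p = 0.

3

b = (248483/127781, -584065/511124, 20085/127781, 20917/511124)
c = (0, -1/5, 22/15, 1)
Ac = (0, 0, -4/25, 914/195)
Σ b_i: 248483/127781·1 + (-584065/511124)·1 + 20085/127781·1 + 20917/511124·1 = 1 ✓
b·c: (-584065/511124)·(-1/5) + 20085/127781·22/15 + 20917/511124·1 = 1/2 ✓
b·c²: (-584065/511124)·1/25 + 20085/127781·484/225 + 20917/511124·1 = 1/3 ✓
b·Ac: 20085/127781·(-4/25) + 20917/511124·914/195 = 1/6 ✓
b·c³: (-584065/511124)·(-1/125) + 20085/127781·10648/3375 + 20917/511124·1 = 6278833/11500290 ≠ 1/4 ⇒ order 3.
b·(c∘Ac): 20085/127781·(-88/375) + 20917/511124·914/195 = 2969573/19167150 ≠ 1/8
b·Ac²: 20085/127781·4/125 + 20917/511124·18158/2925 = 2979467/11500290 ≠ 1/12
b·A²c: 20917/511124·(-152/325) = -61142/3194525 ≠ 1/24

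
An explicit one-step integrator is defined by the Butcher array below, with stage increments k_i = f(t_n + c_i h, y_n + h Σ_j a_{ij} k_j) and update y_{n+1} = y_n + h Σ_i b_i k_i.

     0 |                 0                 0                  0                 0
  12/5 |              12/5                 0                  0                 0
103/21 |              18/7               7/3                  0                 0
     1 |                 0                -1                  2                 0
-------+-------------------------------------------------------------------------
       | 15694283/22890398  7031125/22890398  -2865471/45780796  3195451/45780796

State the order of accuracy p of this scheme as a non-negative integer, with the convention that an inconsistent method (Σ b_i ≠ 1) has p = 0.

3

b = (15694283/22890398, 7031125/22890398, -2865471/45780796, 3195451/45780796)
c = (0, 12/5, 103/21, 1)
Ac = (0, 0, 28/5, 778/105)
Σ b_i: 15694283/22890398·1 + 7031125/22890398·1 + (-2865471/45780796)·1 + 3195451/45780796·1 = 1 ✓
b·c: 7031125/22890398·12/5 + (-2865471/45780796)·103/21 + 3195451/45780796·1 = 1/2 ✓
b·c²: 7031125/22890398·144/25 + (-2865471/45780796)·10609/441 + 3195451/45780796·1 = 1/3 ✓
b·Ac: (-2865471/45780796)·28/5 + 3195451/45780796·778/105 = 1/6 ✓
b·c³: 7031125/22890398·1728/125 + (-2865471/45780796)·1092727/9261 + 3195451/45780796·1 = -4426115863/1442095074 ≠ 1/4 ⇒ order 3.
b·(c∘Ac): (-2865471/45780796)·412/15 + 3195451/45780796·778/105 = -412711249/343355970 ≠ 1/8
b·Ac²: (-2865471/45780796)·336/25 + 3195451/45780796·466946/11025 = 3050025805/1442095074 ≠ 1/12
b·A²c: 3195451/45780796·56/5 = 44736314/57225995 ≠ 1/24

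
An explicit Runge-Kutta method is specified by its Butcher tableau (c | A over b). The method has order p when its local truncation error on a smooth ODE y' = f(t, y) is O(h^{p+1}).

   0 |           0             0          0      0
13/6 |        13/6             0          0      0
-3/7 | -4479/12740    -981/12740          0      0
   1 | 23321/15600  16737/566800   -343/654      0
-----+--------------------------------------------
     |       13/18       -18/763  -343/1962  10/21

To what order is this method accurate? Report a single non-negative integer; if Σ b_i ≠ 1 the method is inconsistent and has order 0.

4

b = (13/18, -18/763, -343/1962, 10/21)
c = (0, 13/6, -3/7, 1)
Ac = (0, 0, -327/1960, 231/800)
Σ b_i: 13/18·1 + (-18/763)·1 + (-343/1962)·1 + 10/21·1 = 1 ✓
b·c: (-18/763)·13/6 + (-343/1962)·(-3/7) + 10/21·1 = 1/2 ✓
b·c²: (-18/763)·169/36 + (-343/1962)·9/49 + 10/21·1 = 1/3 ✓
b·Ac: (-343/1962)·(-327/1960) + 10/21·231/800 = 1/6 ✓
b·c³: (-18/763)·2197/216 + (-343/1962)·(-27/343) + 10/21·1 = 1/4 ✓
b·(c∘Ac): (-343/1962)·981/13720 + 10/21·231/800 = 1/8 ✓
b·Ac²: (-343/1962)·(-1417/3920) + 10/21·203/4800 = 1/12 ✓
b·A²c: 10/21·7/80 = 1/24 ✓; 4 stages ⇒ order 4.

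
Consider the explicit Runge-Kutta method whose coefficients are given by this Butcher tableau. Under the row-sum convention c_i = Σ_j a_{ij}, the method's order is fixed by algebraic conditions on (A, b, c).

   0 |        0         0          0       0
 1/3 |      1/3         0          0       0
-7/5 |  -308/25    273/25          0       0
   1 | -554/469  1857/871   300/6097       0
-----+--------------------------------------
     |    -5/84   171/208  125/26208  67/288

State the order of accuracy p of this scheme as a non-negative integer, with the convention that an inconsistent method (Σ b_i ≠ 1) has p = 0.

b = (-5/84, 171/208, 125/26208, 67/288)
c = (0, 1/3, -7/5, 1)
Ac = (0, 0, 91/25, 43/67)
Σ b_i: (-5/84)·1 + 171/208·1 + 125/26208·1 + 67/288·1 = 1 ✓
b·c: 171/208·1/3 + 125/26208·(-7/5) + 67/288·1 = 1/2 ✓
b·c²: 171/208·1/9 + 125/26208·49/25 + 67/288·1 = 1/3 ✓
b·Ac: 125/26208·91/25 + 67/288·43/67 = 1/6 ✓
b·c³: 171/208·1/27 + 125/26208·(-343/125) + 67/288·1 = 1/4 ✓
b·(c∘Ac): 125/26208·(-637/125) + 67/288·43/67 = 1/8 ✓
b·Ac²: 125/26208·91/75 + 67/288·1/3 = 1/12 ✓
b·A²c: 67/288·12/67 = 1/24 ✓; 4 stages ⇒ order 4.

4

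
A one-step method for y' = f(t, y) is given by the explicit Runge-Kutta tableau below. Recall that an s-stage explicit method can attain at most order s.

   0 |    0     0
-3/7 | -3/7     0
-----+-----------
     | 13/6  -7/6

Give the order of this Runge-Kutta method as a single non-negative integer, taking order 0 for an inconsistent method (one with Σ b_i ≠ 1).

b = (13/6, -7/6)
c = (0, -3/7)
Σ b_i: 13/6·1 + (-7/6)·1 = 1 ✓
b·c: (-7/6)·(-3/7) = 1/2 ✓; 2 stages ⇒ order 2.

2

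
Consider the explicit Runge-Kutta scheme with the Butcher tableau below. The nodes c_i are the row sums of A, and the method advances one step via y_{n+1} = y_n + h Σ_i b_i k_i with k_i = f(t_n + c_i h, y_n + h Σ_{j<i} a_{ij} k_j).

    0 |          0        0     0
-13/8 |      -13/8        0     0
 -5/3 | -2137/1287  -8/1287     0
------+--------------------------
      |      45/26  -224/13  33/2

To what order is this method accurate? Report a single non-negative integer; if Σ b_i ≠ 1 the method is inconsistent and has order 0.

b = (45/26, -224/13, 33/2)
c = (0, -13/8, -5/3)
Ac = (0, 0, 1/99)
Σ b_i: 45/26·1 + (-224/13)·1 + 33/2·1 = 1 ✓
b·c: (-224/13)·(-13/8) + 33/2·(-5/3) = 1/2 ✓
b·c²: (-224/13)·169/64 + 33/2·25/9 = 1/3 ✓
b·Ac: 33/2·1/99 = 1/6 ✓; 3 stages ⇒ order 3.

3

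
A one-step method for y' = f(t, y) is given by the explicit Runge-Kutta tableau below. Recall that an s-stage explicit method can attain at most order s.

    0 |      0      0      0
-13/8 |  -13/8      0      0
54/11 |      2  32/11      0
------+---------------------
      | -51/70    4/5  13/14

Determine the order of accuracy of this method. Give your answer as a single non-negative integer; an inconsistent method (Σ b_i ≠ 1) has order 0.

b = (-51/70, 4/5, 13/14)
c = (0, -13/8, 54/11)
Ac = (0, 0, -52/11)
Σ b_i: (-51/70)·1 + 4/5·1 + 13/14·1 = 1 ✓
b·c: 4/5·(-13/8) + 13/14·54/11 = 2509/770 ≠ 1/2 ⇒ order 1.

1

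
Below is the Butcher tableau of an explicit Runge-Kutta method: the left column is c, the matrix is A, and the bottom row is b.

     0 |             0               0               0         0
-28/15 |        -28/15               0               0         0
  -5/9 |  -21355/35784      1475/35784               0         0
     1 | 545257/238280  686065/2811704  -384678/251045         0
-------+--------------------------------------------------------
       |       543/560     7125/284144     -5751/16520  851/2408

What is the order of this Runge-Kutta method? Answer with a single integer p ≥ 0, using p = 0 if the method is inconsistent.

b = (543/560, 7125/284144, -5751/16520, 851/2408)
c = (0, -28/15, -5/9, 1)
Ac = (0, 0, -295/3834, 2021/5106)
Σ b_i: 543/560·1 + 7125/284144·1 + (-5751/16520)·1 + 851/2408·1 = 1 ✓
b·c: 7125/284144·(-28/15) + (-5751/16520)·(-5/9) + 851/2408·1 = 1/2 ✓
b·c²: 7125/284144·784/225 + (-5751/16520)·25/81 + 851/2408·1 = 1/3 ✓
b·Ac: (-5751/16520)·(-295/3834) + 851/2408·2021/5106 = 1/6 ✓
b·c³: 7125/284144·(-21952/3375) + (-5751/16520)·(-125/729) + 851/2408·1 = 1/4 ✓
b·(c∘Ac): (-5751/16520)·1475/34506 + 851/2408·2021/5106 = 1/8 ✓
b·Ac²: (-5751/16520)·826/5751 + 851/2408·4816/12765 = 1/12 ✓
b·A²c: 851/2408·301/2553 = 1/24 ✓; 4 stages ⇒ order 4.

4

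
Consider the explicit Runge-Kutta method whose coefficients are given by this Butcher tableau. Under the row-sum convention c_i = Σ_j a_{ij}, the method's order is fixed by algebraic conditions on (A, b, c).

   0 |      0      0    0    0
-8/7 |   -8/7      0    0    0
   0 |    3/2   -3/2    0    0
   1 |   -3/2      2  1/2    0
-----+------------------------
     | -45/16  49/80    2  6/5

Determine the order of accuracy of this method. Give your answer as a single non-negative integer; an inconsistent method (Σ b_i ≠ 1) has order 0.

2

b = (-45/16, 49/80, 2, 6/5)
c = (0, -8/7, 0, 1)
Ac = (0, 0, 12/7, -16/7)
Σ b_i: (-45/16)·1 + 49/80·1 + 2·1 + 6/5·1 = 1 ✓
b·c: 49/80·(-8/7) + 6/5·1 = 1/2 ✓
b·c²: 49/80·64/49 + 6/5·1 = 2 ≠ 1/3 ⇒ order 2.
b·Ac: 2·12/7 + 6/5·(-16/7) = 24/35 ≠ 1/6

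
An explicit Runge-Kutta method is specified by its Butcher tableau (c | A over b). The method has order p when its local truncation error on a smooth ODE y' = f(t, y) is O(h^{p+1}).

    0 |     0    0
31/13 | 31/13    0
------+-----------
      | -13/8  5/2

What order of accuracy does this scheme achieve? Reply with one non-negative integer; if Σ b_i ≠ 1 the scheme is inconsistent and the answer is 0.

b = (-13/8, 5/2)
c = (0, 31/13)
Σ b_i: (-13/8)·1 + 5/2·1 = 7/8 ≠ 1 ⇒ order 0.

0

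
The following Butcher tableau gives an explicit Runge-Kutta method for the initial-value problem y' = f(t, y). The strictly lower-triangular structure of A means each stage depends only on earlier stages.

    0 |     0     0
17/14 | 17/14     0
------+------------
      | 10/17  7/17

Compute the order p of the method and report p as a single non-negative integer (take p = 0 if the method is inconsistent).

2

b = (10/17, 7/17)
c = (0, 17/14)
Σ b_i: 10/17·1 + 7/17·1 = 1 ✓
b·c: 7/17·17/14 = 1/2 ✓; 2 stages ⇒ order 2.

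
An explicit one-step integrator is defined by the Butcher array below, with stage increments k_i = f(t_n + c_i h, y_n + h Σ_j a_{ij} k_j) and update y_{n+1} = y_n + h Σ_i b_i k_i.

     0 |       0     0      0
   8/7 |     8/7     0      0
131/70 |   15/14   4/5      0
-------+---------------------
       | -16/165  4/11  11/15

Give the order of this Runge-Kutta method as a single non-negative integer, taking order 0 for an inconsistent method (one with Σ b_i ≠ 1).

b = (-16/165, 4/11, 11/15)
c = (0, 8/7, 131/70)
Ac = (0, 0, 32/35)
Σ b_i: (-16/165)·1 + 4/11·1 + 11/15·1 = 1 ✓
b·c: 4/11·8/7 + 11/15·131/70 = 20651/11550 ≠ 1/2 ⇒ order 1.

1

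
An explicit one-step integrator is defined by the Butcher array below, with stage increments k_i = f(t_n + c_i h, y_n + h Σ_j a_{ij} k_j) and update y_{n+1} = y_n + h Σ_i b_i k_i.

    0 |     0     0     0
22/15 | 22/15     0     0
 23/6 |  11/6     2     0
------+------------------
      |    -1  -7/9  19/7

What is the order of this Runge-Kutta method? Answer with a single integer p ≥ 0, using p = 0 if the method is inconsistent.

b = (-1, -7/9, 19/7)
c = (0, 22/15, 23/6)
Ac = (0, 0, 44/15)
Σ b_i: (-1)·1 + (-7/9)·1 + 19/7·1 = 59/63 ≠ 1 ⇒ order 0.

0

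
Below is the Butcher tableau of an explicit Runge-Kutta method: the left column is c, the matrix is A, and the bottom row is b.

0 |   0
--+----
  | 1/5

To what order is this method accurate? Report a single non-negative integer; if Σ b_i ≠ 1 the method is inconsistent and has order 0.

b = (1/5)
c = (0)
Σ b_i: 1/5·1 = 1/5 ≠ 1 ⇒ order 0.

0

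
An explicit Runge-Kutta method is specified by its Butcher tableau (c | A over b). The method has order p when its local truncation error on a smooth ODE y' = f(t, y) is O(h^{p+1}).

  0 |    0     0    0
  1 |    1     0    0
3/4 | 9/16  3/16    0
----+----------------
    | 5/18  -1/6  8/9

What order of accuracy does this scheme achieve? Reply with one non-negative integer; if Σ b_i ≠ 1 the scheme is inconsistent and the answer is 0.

3

b = (5/18, -1/6, 8/9)
c = (0, 1, 3/4)
Ac = (0, 0, 3/16)
Σ b_i: 5/18·1 + (-1/6)·1 + 8/9·1 = 1 ✓
b·c: (-1/6)·1 + 8/9·3/4 = 1/2 ✓
b·c²: (-1/6)·1 + 8/9·9/16 = 1/3 ✓
b·Ac: 8/9·3/16 = 1/6 ✓; 3 stages ⇒ order 3.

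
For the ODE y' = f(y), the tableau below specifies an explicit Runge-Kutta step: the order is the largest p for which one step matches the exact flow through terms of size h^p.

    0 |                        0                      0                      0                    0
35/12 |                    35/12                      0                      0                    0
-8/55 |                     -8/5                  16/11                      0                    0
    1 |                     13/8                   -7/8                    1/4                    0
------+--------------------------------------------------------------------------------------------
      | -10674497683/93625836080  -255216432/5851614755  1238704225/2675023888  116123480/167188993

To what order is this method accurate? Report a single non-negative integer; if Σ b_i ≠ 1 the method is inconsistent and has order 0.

3

b = (-10674497683/93625836080, -255216432/5851614755, 1238704225/2675023888, 116123480/167188993)
c = (0, 35/12, -8/55, 1)
Ac = (0, 0, 140/33, -13667/5280)
Σ b_i: (-10674497683/93625836080)·1 + (-255216432/5851614755)·1 + 1238704225/2675023888·1 + 116123480/167188993·1 = 1 ✓
b·c: (-255216432/5851614755)·35/12 + 1238704225/2675023888·(-8/55) + 116123480/167188993·1 = 1/2 ✓
b·c²: (-255216432/5851614755)·1225/144 + 1238704225/2675023888·64/3025 + 116123480/167188993·1 = 1/3 ✓
b·Ac: 1238704225/2675023888·140/33 + 116123480/167188993·(-13667/5280) = 1/6 ✓
b·c³: (-255216432/5851614755)·42875/1728 + 1238704225/2675023888·(-512/166375) + 116123480/167188993·1 = -128780722303/331034206140 ≠ 1/4 ⇒ order 3.
b·(c∘Ac): 1238704225/2675023888·(-224/363) + 116123480/167188993·(-13667/5280) = -4180238239/2006267916 ≠ 1/8
b·Ac²: 1238704225/2675023888·1225/99 + 116123480/167188993·(-25920943/3484800) = 373042932197/662068412280 ≠ 1/12
b·A²c: 116123480/167188993·35/33 = 369483800/501566979 ≠ 1/24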